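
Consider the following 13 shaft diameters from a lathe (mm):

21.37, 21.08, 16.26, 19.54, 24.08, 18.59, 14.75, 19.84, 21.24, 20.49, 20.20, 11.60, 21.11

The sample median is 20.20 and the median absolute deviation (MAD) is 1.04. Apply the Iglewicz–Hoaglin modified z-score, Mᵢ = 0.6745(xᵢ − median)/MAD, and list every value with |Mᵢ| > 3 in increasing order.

11.60, 14.75

|Mᵢ| > 3 ⇔ |xᵢ − 20.20| > 3·1.04/0.6745 = 4.63.
So outliers lie outside [15.57, 24.83].
11.60: M = -5.58 → outlier.
14.75: M = -3.53 → outlier.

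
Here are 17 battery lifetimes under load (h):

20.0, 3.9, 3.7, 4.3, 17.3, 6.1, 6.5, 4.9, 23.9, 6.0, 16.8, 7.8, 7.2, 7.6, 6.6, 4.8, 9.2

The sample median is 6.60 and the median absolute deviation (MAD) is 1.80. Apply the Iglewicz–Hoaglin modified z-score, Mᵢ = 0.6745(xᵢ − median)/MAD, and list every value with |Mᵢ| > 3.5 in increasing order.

|Mᵢ| > 3.5 ⇔ |xᵢ − 6.60| > 3.5·1.80/0.6745 = 9.34.
So outliers lie outside [-2.74, 15.94].
16.8: M = 3.82 → outlier.
17.3: M = 4.01 → outlier.
20.0: M = 5.02 → outlier.
23.9: M = 6.48 → outlier.

16.8, 17.3, 20.0, 23.9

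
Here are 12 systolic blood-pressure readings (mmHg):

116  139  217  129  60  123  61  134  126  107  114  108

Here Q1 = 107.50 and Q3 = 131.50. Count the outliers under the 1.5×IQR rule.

IQR = 24.00; fences at 107.50 − 36.00 = 71.50 and 131.50 + 36.00 = 167.50.
Outside the cutoffs: 60, 61, 217.

3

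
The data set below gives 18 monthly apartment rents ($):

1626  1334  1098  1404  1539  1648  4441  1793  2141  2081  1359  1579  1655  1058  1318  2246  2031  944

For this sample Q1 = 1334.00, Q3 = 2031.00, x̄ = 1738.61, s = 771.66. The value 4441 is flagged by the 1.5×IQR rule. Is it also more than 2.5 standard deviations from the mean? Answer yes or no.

yes

z = (4441 − 1738.61) / 771.66 = 3.50.
|z| = 3.50 > 2.5.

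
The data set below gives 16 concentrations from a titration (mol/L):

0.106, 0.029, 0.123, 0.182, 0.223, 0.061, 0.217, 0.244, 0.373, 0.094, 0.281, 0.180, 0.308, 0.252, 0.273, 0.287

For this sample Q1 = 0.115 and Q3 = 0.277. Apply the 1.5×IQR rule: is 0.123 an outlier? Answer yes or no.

no

IQR = Q3 − Q1 = 0.277 − 0.115 = 0.162.
Lower fence = Q1 − 1.5·IQR = 0.115 − 0.243 = -0.128.
Upper fence = Q3 + 1.5·IQR = 0.277 + 0.243 = 0.520.
0.123 lies within [-0.128, 0.520].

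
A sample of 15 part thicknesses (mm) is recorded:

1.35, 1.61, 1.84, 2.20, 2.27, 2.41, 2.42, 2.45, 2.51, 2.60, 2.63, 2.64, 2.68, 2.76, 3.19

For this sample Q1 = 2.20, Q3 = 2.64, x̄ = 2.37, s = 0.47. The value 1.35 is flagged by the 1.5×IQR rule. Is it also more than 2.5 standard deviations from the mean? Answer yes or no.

z = (1.35 − 2.37) / 0.47 = -2.17.
|z| = 2.17 ≤ 2.5.

no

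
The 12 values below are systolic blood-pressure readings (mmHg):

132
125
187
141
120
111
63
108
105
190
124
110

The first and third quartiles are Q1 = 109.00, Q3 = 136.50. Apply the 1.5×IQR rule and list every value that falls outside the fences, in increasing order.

IQR = Q3 − Q1 = 136.50 − 109.00 = 27.50.
Lower fence = Q1 − 1.5·IQR = 109.00 − 41.25 = 67.75.
Upper fence = Q3 + 1.5·IQR = 136.50 + 41.25 = 177.75.
63 < 67.75 → outlier.
187 > 177.75 → outlier.
190 > 177.75 → outlier.
All remaining values lie within [67.75, 177.75].

63, 187, 190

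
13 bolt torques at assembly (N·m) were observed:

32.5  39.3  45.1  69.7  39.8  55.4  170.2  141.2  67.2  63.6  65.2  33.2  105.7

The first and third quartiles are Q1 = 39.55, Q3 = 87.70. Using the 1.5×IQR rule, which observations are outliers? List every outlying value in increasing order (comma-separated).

IQR = Q3 − Q1 = 87.70 − 39.55 = 48.15.
Lower fence = Q1 − 1.5·IQR = 39.55 − 72.225 = -32.675.
Upper fence = Q3 + 1.5·IQR = 87.70 + 72.225 = 159.925.
170.2 > 159.925 → outlier.
All remaining values lie within [-32.675, 159.925].

170.2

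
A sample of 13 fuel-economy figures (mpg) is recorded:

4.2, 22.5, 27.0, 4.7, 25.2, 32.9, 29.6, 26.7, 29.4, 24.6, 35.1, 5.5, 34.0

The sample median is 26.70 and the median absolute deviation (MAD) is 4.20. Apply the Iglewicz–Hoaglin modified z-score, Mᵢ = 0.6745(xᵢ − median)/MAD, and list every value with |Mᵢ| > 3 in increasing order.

|Mᵢ| > 3 ⇔ |xᵢ − 26.70| > 3·4.20/0.6745 = 18.68.
So outliers lie outside [8.02, 45.38].
4.2: M = -3.61 → outlier.
4.7: M = -3.53 → outlier.
5.5: M = -3.40 → outlier.

4.2, 4.7, 5.5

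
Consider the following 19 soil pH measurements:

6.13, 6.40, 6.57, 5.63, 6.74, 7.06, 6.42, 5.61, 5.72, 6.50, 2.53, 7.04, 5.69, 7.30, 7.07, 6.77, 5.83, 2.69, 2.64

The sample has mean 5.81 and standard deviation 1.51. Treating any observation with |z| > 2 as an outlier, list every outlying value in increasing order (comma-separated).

Cutoffs at x̄ ± 2s: 5.81 ± 2·1.51 = [2.79, 8.83].
2.53: z = -2.17, |z| > 2 → outlier.
2.64: z = -2.10, |z| > 2 → outlier.
2.69: z = -2.07, |z| > 2 → outlier.
Every other value lies within [2.79, 8.83].

2.53, 2.64, 2.69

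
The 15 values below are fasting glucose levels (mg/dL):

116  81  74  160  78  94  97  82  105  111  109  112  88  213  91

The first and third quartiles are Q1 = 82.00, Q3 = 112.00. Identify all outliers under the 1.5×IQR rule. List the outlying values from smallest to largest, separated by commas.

IQR = Q3 − Q1 = 112.00 − 82.00 = 30.00.
Lower fence = Q1 − 1.5·IQR = 82.00 − 45.00 = 37.00.
Upper fence = Q3 + 1.5·IQR = 112.00 + 45.00 = 157.00.
160 > 157.00 → outlier.
213 > 157.00 → outlier.
All remaining values lie within [37.00, 157.00].

160, 213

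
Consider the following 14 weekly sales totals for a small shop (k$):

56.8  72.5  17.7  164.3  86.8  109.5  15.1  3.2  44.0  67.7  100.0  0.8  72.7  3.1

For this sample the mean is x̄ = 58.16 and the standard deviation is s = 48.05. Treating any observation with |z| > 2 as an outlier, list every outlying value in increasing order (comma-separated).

164.3

Cutoffs at x̄ ± 2s: 58.16 ± 2·48.05 = [-37.94, 154.26].
164.3: z = 2.21, |z| > 2 → outlier.
Every other value lies within [-37.94, 154.26].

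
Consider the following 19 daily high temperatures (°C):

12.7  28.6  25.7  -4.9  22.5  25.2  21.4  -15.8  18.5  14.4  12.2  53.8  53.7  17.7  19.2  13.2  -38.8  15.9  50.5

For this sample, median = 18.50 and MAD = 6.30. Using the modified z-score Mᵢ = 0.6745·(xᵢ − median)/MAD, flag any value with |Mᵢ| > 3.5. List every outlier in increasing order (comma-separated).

-38.8, -15.8, 53.7, 53.8

|Mᵢ| > 3.5 ⇔ |xᵢ − 18.50| > 3.5·6.30/0.6745 = 32.69.
So outliers lie outside [-14.19, 51.19].
-38.8: M = -6.13 → outlier.
-15.8: M = -3.67 → outlier.
53.7: M = 3.77 → outlier.
53.8: M = 3.78 → outlier.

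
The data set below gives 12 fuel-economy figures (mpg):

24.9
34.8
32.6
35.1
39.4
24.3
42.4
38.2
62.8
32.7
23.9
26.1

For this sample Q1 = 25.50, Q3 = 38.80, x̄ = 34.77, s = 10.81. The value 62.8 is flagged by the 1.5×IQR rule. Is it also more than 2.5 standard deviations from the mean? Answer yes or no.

yes

z = (62.8 − 34.77) / 10.81 = 2.59.
|z| = 2.59 > 2.5.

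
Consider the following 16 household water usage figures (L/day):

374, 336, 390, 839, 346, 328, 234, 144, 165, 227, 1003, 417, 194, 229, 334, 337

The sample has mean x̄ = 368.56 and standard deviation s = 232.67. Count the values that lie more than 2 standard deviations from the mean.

Cutoffs: x̄ ± 2s = [-96.78, 833.90].
Outside the cutoffs: 839, 1003.

2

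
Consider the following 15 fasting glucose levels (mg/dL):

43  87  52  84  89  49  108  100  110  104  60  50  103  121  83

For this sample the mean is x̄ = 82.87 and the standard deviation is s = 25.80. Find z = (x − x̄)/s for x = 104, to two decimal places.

z = (104 − 82.87) / 25.80 = 0.82.

0.82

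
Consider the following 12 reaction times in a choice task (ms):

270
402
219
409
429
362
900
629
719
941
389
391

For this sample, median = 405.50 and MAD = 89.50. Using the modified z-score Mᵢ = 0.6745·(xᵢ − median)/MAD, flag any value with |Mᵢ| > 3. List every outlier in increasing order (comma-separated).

|Mᵢ| > 3 ⇔ |xᵢ − 405.50| > 3·89.50/0.6745 = 398.07.
So outliers lie outside [7.43, 803.57].
900: M = 3.73 → outlier.
941: M = 4.04 → outlier.

900, 941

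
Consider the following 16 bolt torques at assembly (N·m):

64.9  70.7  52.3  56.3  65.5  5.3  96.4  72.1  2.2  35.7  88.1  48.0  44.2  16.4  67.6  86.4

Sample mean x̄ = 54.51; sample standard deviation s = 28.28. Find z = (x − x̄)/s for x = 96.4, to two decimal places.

z = (96.4 − 54.51) / 28.28 = 1.48.

1.48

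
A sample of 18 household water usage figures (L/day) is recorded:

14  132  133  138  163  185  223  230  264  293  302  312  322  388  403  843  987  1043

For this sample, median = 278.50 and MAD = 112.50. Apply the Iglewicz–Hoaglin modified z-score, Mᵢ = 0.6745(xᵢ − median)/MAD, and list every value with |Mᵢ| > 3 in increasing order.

|Mᵢ| > 3 ⇔ |xᵢ − 278.50| > 3·112.50/0.6745 = 500.37.
So outliers lie outside [-221.87, 778.87].
843: M = 3.38 → outlier.
987: M = 4.25 → outlier.
1043: M = 4.58 → outlier.

843, 987, 1043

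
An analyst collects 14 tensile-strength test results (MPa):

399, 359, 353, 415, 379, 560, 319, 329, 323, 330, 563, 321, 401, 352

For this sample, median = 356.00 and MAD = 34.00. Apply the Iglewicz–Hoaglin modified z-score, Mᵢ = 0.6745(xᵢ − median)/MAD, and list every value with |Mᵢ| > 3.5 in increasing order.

|Mᵢ| > 3.5 ⇔ |xᵢ − 356.00| > 3.5·34.00/0.6745 = 176.43.
So outliers lie outside [179.57, 532.43].
560: M = 4.05 → outlier.
563: M = 4.11 → outlier.

560, 563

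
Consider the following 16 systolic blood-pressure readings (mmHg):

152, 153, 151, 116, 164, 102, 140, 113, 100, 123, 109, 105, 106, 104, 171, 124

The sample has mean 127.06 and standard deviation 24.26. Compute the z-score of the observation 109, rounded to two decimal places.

z = (109 − 127.06) / 24.26 = -0.74.

-0.74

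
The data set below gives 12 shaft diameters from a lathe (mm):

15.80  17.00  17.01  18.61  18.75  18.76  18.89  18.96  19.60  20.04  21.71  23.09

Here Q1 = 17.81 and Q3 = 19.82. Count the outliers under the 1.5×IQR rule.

1

IQR = 2.01; fences at 17.81 − 3.015 = 14.795 and 19.82 + 3.015 = 22.835.
Outside the cutoffs: 23.09.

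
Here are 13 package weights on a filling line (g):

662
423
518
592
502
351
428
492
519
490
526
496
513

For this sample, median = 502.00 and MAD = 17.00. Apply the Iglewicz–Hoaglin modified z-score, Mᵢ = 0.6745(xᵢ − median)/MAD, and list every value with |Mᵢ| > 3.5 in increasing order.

|Mᵢ| > 3.5 ⇔ |xᵢ − 502.00| > 3.5·17.00/0.6745 = 88.21.
So outliers lie outside [413.79, 590.21].
351: M = -5.99 → outlier.
592: M = 3.57 → outlier.
662: M = 6.35 → outlier.

351, 592, 662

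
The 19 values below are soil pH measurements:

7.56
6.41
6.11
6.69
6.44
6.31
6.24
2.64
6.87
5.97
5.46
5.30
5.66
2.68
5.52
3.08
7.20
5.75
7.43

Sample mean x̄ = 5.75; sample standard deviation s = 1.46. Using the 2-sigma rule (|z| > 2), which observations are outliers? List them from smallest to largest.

2.64, 2.68

Cutoffs at x̄ ± 2s: 5.75 ± 2·1.46 = [2.83, 8.67].
2.64: z = -2.13, |z| > 2 → outlier.
2.68: z = -2.10, |z| > 2 → outlier.
Every other value lies within [2.83, 8.67].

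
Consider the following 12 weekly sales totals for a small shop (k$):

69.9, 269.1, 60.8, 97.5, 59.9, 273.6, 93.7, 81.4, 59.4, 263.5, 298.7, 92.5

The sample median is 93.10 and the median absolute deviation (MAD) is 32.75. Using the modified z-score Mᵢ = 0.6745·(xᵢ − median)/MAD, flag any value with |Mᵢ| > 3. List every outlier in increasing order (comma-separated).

|Mᵢ| > 3 ⇔ |xᵢ − 93.10| > 3·32.75/0.6745 = 145.66.
So outliers lie outside [-52.56, 238.76].
263.5: M = 3.51 → outlier.
269.1: M = 3.62 → outlier.
273.6: M = 3.72 → outlier.
298.7: M = 4.23 → outlier.

263.5, 269.1, 273.6, 298.7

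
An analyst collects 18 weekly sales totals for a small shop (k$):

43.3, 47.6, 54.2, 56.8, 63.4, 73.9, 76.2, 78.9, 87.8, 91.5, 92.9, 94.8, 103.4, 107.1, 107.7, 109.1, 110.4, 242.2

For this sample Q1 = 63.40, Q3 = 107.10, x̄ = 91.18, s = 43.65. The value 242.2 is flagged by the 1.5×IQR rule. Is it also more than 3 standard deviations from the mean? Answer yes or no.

yes

z = (242.2 − 91.18) / 43.65 = 3.46.
|z| = 3.46 > 3.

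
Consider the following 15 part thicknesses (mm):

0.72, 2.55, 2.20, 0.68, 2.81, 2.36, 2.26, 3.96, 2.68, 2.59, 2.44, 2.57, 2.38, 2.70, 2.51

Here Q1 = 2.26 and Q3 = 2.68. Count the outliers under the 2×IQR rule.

3

IQR = 0.42; fences at 2.26 − 0.84 = 1.42 and 2.68 + 0.84 = 3.52.
Outside the cutoffs: 0.68, 0.72, 3.96.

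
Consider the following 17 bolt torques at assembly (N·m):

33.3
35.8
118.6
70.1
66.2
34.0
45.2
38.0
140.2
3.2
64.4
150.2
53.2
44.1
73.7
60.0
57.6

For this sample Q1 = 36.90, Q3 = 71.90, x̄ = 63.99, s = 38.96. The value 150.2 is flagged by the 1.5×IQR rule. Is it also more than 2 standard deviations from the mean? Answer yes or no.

z = (150.2 − 63.99) / 38.96 = 2.21.
|z| = 2.21 > 2.

yes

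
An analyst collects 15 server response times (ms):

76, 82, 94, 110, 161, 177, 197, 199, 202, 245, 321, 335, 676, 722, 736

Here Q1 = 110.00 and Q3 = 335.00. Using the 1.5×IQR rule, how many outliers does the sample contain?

IQR = 225.00; fences at 110.00 − 337.50 = -227.50 and 335.00 + 337.50 = 672.50.
Outside the cutoffs: 676, 722, 736.

3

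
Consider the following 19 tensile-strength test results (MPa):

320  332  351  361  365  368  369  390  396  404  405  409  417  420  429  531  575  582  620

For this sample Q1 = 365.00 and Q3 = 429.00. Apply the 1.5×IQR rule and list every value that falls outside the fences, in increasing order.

IQR = Q3 − Q1 = 429.00 − 365.00 = 64.00.
Lower fence = Q1 − 1.5·IQR = 365.00 − 96.00 = 269.00.
Upper fence = Q3 + 1.5·IQR = 429.00 + 96.00 = 525.00.
531 > 525.00 → outlier.
575 > 525.00 → outlier.
582 > 525.00 → outlier.
620 > 525.00 → outlier.
All remaining values lie within [269.00, 525.00].

531, 575, 582, 620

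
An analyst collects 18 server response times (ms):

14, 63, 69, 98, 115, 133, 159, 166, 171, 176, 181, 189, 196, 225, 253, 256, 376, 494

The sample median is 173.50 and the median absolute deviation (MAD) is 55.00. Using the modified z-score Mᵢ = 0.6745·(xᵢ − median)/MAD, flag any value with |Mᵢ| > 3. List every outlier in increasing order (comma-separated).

494

|Mᵢ| > 3 ⇔ |xᵢ − 173.50| > 3·55.00/0.6745 = 244.63.
So outliers lie outside [-71.13, 418.13].
494: M = 3.93 → outlier.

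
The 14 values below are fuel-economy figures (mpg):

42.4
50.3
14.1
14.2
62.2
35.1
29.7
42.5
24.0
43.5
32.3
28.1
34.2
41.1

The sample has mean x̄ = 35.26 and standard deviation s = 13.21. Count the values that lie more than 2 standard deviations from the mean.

1

Cutoffs: x̄ ± 2s = [8.84, 61.68].
Outside the cutoffs: 62.2.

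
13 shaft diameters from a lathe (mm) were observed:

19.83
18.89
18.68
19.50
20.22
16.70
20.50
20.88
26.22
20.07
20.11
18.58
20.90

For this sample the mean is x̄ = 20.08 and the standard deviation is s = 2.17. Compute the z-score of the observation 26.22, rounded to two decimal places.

2.83

z = (26.22 − 20.08) / 2.17 = 2.83.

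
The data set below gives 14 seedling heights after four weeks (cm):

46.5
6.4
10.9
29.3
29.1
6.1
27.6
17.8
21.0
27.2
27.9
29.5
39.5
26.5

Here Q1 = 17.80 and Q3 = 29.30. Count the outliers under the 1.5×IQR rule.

0

IQR = 11.50; fences at 17.80 − 17.25 = 0.55 and 29.30 + 17.25 = 46.55.
Every value lies within the cutoffs.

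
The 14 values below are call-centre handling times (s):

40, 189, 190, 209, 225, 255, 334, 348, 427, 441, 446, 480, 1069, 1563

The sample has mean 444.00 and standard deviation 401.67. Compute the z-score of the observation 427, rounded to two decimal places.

z = (427 − 444.00) / 401.67 = -0.04.

-0.04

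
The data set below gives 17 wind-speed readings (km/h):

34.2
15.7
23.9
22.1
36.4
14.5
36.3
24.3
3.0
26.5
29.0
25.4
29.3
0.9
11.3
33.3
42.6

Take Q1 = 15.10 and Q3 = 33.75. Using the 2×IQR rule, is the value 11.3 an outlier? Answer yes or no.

IQR = Q3 − Q1 = 33.75 − 15.10 = 18.65.
Lower fence = Q1 − 2·IQR = 15.10 − 37.30 = -22.20.
Upper fence = Q3 + 2·IQR = 33.75 + 37.30 = 71.05.
11.3 lies within [-22.20, 71.05].

no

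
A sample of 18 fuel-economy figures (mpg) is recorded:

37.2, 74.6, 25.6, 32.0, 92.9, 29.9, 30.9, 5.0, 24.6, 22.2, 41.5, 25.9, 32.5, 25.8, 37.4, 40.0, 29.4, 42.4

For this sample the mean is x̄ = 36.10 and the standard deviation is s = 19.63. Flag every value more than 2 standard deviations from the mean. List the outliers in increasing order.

Cutoffs at x̄ ± 2s: 36.10 ± 2·19.63 = [-3.16, 75.36].
92.9: z = 2.89, |z| > 2 → outlier.
Every other value lies within [-3.16, 75.36].

92.9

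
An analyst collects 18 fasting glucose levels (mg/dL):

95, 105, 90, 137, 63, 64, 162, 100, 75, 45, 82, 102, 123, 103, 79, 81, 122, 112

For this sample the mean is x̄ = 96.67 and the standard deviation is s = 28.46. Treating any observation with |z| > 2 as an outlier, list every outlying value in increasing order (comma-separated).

162

Cutoffs at x̄ ± 2s: 96.67 ± 2·28.46 = [39.75, 153.59].
162: z = 2.30, |z| > 2 → outlier.
Every other value lies within [39.75, 153.59].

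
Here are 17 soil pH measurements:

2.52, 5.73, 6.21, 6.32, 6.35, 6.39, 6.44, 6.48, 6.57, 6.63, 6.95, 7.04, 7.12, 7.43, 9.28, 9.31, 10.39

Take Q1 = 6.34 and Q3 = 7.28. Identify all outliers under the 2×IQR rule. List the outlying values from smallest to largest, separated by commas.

IQR = Q3 − Q1 = 7.28 − 6.34 = 0.94.
Lower fence = Q1 − 2·IQR = 6.34 − 1.88 = 4.46.
Upper fence = Q3 + 2·IQR = 7.28 + 1.88 = 9.16.
2.52 < 4.46 → outlier.
9.28 > 9.16 → outlier.
9.31 > 9.16 → outlier.
10.39 > 9.16 → outlier.
All remaining values lie within [4.46, 9.16].

2.52, 9.28, 9.31, 10.39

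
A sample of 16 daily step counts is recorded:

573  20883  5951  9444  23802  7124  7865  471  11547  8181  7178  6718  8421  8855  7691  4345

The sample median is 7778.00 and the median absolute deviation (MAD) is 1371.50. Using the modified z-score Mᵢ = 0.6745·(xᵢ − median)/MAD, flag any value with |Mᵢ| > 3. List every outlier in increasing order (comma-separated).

|Mᵢ| > 3 ⇔ |xᵢ − 7778.00| > 3·1371.50/0.6745 = 6100.07.
So outliers lie outside [1677.93, 13878.07].
471: M = -3.59 → outlier.
573: M = -3.54 → outlier.
20883: M = 6.45 → outlier.
23802: M = 7.88 → outlier.

471, 573, 20883, 23802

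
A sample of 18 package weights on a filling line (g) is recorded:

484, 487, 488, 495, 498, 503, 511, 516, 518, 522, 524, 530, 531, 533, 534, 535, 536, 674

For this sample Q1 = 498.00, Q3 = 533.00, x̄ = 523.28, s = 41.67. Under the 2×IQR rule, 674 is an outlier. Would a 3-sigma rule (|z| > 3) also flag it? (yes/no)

yes

z = (674 − 523.28) / 41.67 = 3.62.
|z| = 3.62 > 3.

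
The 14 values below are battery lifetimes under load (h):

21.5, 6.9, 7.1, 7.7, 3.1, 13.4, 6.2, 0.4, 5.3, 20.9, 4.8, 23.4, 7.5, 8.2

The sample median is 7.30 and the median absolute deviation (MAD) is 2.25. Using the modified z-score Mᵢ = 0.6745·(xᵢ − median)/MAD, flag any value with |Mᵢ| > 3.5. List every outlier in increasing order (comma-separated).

20.9, 21.5, 23.4

|Mᵢ| > 3.5 ⇔ |xᵢ − 7.30| > 3.5·2.25/0.6745 = 11.68.
So outliers lie outside [-4.38, 18.98].
20.9: M = 4.08 → outlier.
21.5: M = 4.26 → outlier.
23.4: M = 4.83 → outlier.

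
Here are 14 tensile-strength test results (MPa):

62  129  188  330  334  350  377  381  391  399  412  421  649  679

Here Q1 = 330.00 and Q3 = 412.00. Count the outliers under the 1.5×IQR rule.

5

IQR = 82.00; fences at 330.00 − 123.00 = 207.00 and 412.00 + 123.00 = 535.00.
Outside the cutoffs: 62, 129, 188, 649, 679.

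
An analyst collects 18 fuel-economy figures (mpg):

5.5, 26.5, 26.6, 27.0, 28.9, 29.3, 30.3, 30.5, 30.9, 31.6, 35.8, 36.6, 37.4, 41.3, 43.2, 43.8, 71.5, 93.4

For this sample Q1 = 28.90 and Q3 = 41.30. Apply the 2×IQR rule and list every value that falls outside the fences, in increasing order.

71.5, 93.4

IQR = Q3 − Q1 = 41.30 − 28.90 = 12.40.
Lower fence = Q1 − 2·IQR = 28.90 − 24.80 = 4.10.
Upper fence = Q3 + 2·IQR = 41.30 + 24.80 = 66.10.
71.5 > 66.10 → outlier.
93.4 > 66.10 → outlier.
All remaining values lie within [4.10, 66.10].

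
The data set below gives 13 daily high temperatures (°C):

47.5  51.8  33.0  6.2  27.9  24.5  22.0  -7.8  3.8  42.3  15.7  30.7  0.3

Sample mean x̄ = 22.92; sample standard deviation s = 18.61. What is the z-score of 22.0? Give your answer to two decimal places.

-0.05

z = (22.0 − 22.92) / 18.61 = -0.05.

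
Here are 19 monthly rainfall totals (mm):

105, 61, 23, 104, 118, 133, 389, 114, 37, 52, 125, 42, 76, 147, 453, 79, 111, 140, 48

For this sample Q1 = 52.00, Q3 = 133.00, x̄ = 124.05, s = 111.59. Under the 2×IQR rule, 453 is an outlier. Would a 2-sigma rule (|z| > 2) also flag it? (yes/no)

yes

z = (453 − 124.05) / 111.59 = 2.95.
|z| = 2.95 > 2.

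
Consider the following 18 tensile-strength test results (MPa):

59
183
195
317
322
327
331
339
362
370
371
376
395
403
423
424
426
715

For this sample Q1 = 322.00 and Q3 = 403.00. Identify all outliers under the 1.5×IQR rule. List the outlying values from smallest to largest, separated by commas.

59, 183, 195, 715

IQR = Q3 − Q1 = 403.00 − 322.00 = 81.00.
Lower fence = Q1 − 1.5·IQR = 322.00 − 121.50 = 200.50.
Upper fence = Q3 + 1.5·IQR = 403.00 + 121.50 = 524.50.
59 < 200.50 → outlier.
183 < 200.50 → outlier.
195 < 200.50 → outlier.
715 > 524.50 → outlier.
All remaining values lie within [200.50, 524.50].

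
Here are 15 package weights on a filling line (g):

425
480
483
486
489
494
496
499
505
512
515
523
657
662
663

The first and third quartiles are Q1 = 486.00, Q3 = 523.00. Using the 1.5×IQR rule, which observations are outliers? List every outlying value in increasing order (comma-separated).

IQR = Q3 − Q1 = 523.00 − 486.00 = 37.00.
Lower fence = Q1 − 1.5·IQR = 486.00 − 55.50 = 430.50.
Upper fence = Q3 + 1.5·IQR = 523.00 + 55.50 = 578.50.
425 < 430.50 → outlier.
657 > 578.50 → outlier.
662 > 578.50 → outlier.
663 > 578.50 → outlier.
All remaining values lie within [430.50, 578.50].

425, 657, 662, 663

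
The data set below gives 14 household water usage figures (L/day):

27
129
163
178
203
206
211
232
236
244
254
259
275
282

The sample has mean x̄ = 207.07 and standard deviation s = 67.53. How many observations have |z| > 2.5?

Cutoffs: x̄ ± 2.5s = [38.245, 375.895].
Outside the cutoffs: 27.

1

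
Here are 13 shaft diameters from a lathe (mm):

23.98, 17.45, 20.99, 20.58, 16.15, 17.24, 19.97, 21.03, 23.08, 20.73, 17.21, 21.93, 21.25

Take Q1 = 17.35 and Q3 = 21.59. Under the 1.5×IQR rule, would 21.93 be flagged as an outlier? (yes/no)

no

IQR = Q3 − Q1 = 21.59 − 17.35 = 4.24.
Lower fence = Q1 − 1.5·IQR = 17.35 − 6.36 = 10.99.
Upper fence = Q3 + 1.5·IQR = 21.59 + 6.36 = 27.95.
21.93 lies within [10.99, 27.95].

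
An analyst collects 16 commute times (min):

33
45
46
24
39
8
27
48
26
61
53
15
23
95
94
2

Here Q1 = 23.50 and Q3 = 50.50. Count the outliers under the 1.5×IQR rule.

2

IQR = 27.00; fences at 23.50 − 40.50 = -17.00 and 50.50 + 40.50 = 91.00.
Outside the cutoffs: 94, 95.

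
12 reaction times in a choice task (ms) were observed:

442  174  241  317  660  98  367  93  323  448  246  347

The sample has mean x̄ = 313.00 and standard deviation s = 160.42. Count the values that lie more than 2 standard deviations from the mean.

Cutoffs: x̄ ± 2s = [-7.84, 633.84].
Outside the cutoffs: 660.

1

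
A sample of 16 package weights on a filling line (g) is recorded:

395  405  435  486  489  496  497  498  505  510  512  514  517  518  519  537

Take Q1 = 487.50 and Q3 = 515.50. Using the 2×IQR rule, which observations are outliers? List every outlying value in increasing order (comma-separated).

395, 405

IQR = Q3 − Q1 = 515.50 − 487.50 = 28.00.
Lower fence = Q1 − 2·IQR = 487.50 − 56.00 = 431.50.
Upper fence = Q3 + 2·IQR = 515.50 + 56.00 = 571.50.
395 < 431.50 → outlier.
405 < 431.50 → outlier.
All remaining values lie within [431.50, 571.50].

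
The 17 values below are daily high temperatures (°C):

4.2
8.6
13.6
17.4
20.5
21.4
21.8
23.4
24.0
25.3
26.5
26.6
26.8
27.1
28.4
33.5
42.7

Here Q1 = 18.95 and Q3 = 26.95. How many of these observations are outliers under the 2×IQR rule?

IQR = 8.00; fences at 18.95 − 16.00 = 2.95 and 26.95 + 16.00 = 42.95.
Every value lies within the cutoffs.

0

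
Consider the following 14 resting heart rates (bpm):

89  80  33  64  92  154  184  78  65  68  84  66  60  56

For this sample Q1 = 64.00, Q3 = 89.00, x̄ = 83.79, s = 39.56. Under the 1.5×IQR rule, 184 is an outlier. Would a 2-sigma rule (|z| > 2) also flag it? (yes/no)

yes

z = (184 − 83.79) / 39.56 = 2.53.
|z| = 2.53 > 2.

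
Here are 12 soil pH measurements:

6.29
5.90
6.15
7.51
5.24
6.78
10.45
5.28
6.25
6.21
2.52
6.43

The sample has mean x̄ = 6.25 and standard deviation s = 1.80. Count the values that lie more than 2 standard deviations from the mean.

Cutoffs: x̄ ± 2s = [2.65, 9.85].
Outside the cutoffs: 2.52, 10.45.

2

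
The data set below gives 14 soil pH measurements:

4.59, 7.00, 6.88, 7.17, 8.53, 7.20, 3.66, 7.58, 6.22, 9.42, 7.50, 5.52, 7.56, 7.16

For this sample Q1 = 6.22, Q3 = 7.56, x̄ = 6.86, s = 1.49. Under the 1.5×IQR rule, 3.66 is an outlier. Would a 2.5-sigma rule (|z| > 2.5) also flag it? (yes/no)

no

z = (3.66 − 6.86) / 1.49 = -2.15.
|z| = 2.15 ≤ 2.5.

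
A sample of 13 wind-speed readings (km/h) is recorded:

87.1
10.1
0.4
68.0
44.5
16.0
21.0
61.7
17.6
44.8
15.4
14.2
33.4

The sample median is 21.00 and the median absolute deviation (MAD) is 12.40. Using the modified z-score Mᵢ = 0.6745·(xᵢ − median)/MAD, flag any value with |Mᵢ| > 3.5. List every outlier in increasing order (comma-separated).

87.1

|Mᵢ| > 3.5 ⇔ |xᵢ − 21.00| > 3.5·12.40/0.6745 = 64.34.
So outliers lie outside [-43.34, 85.34].
87.1: M = 3.60 → outlier.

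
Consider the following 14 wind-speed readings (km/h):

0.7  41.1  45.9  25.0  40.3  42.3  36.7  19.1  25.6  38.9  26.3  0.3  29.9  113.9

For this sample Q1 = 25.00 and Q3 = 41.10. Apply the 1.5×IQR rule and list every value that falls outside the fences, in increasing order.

IQR = Q3 − Q1 = 41.10 − 25.00 = 16.10.
Lower fence = Q1 − 1.5·IQR = 25.00 − 24.15 = 0.85.
Upper fence = Q3 + 1.5·IQR = 41.10 + 24.15 = 65.25.
0.3 < 0.85 → outlier.
0.7 < 0.85 → outlier.
113.9 > 65.25 → outlier.
All remaining values lie within [0.85, 65.25].

0.3, 0.7, 113.9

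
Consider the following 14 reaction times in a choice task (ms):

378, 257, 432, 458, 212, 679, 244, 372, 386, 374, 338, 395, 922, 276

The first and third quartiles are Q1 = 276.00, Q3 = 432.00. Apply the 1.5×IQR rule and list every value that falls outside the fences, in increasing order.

IQR = Q3 − Q1 = 432.00 − 276.00 = 156.00.
Lower fence = Q1 − 1.5·IQR = 276.00 − 234.00 = 42.00.
Upper fence = Q3 + 1.5·IQR = 432.00 + 234.00 = 666.00.
679 > 666.00 → outlier.
922 > 666.00 → outlier.
All remaining values lie within [42.00, 666.00].

679, 922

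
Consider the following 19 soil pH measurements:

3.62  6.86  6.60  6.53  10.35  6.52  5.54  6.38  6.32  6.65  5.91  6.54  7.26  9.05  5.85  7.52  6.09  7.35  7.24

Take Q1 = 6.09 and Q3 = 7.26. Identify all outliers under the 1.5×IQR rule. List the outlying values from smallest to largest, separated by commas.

3.62, 9.05, 10.35

IQR = Q3 − Q1 = 7.26 − 6.09 = 1.17.
Lower fence = Q1 − 1.5·IQR = 6.09 − 1.755 = 4.335.
Upper fence = Q3 + 1.5·IQR = 7.26 + 1.755 = 9.015.
3.62 < 4.335 → outlier.
9.05 > 9.015 → outlier.
10.35 > 9.015 → outlier.
All remaining values lie within [4.335, 9.015].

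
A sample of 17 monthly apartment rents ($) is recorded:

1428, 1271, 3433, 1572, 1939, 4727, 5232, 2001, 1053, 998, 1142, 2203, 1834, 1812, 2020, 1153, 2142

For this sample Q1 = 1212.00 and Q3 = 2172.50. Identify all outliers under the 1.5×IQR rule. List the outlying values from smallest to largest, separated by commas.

IQR = Q3 − Q1 = 2172.50 − 1212.00 = 960.50.
Lower fence = Q1 − 1.5·IQR = 1212.00 − 1440.75 = -228.75.
Upper fence = Q3 + 1.5·IQR = 2172.50 + 1440.75 = 3613.25.
4727 > 3613.25 → outlier.
5232 > 3613.25 → outlier.
All remaining values lie within [-228.75, 3613.25].

4727, 5232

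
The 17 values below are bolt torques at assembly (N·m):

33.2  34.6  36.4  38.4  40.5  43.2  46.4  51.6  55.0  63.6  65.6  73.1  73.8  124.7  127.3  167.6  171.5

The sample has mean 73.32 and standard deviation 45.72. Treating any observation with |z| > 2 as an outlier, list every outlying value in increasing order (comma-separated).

167.6, 171.5

Cutoffs at x̄ ± 2s: 73.32 ± 2·45.72 = [-18.12, 164.76].
167.6: z = 2.06, |z| > 2 → outlier.
171.5: z = 2.15, |z| > 2 → outlier.
Every other value lies within [-18.12, 164.76].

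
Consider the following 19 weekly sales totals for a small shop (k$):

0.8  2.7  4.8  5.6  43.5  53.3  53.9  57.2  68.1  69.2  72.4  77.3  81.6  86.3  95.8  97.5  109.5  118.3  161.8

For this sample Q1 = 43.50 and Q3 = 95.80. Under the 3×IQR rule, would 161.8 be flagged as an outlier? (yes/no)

IQR = Q3 − Q1 = 95.80 − 43.50 = 52.30.
Lower fence = Q1 − 3·IQR = 43.50 − 156.90 = -113.40.
Upper fence = Q3 + 3·IQR = 95.80 + 156.90 = 252.70.
161.8 lies within [-113.40, 252.70].

no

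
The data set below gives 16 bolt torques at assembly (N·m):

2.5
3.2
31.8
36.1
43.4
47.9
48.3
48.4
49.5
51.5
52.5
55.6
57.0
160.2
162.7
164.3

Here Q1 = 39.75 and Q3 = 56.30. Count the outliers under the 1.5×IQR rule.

5

IQR = 16.55; fences at 39.75 − 24.825 = 14.925 and 56.30 + 24.825 = 81.125.
Outside the cutoffs: 2.5, 3.2, 160.2, 162.7, 164.3.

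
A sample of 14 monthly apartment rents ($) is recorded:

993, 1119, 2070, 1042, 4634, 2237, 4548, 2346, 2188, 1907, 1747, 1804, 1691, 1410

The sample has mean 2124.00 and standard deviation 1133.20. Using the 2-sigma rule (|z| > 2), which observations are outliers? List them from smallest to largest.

Cutoffs at x̄ ± 2s: 2124.00 ± 2·1133.20 = [-142.40, 4390.40].
4548: z = 2.14, |z| > 2 → outlier.
4634: z = 2.21, |z| > 2 → outlier.
Every other value lies within [-142.40, 4390.40].

4548, 4634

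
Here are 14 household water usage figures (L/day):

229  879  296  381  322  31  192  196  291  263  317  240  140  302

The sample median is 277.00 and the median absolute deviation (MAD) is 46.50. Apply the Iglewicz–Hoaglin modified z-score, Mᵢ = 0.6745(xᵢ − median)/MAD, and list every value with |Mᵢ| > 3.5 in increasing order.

|Mᵢ| > 3.5 ⇔ |xᵢ − 277.00| > 3.5·46.50/0.6745 = 241.29.
So outliers lie outside [35.71, 518.29].
31: M = -3.57 → outlier.
879: M = 8.73 → outlier.

31, 879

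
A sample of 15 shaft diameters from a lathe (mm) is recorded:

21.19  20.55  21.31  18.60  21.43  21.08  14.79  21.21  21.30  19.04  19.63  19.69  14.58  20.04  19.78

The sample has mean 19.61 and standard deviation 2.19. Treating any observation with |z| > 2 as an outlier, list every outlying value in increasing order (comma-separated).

14.58, 14.79

Cutoffs at x̄ ± 2s: 19.61 ± 2·2.19 = [15.23, 23.99].
14.58: z = -2.30, |z| > 2 → outlier.
14.79: z = -2.20, |z| > 2 → outlier.
Every other value lies within [15.23, 23.99].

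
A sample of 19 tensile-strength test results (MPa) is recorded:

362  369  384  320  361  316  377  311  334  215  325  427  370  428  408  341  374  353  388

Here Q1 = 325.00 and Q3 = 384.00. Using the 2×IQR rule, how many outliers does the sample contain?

0

IQR = 59.00; fences at 325.00 − 118.00 = 207.00 and 384.00 + 118.00 = 502.00.
Every value lies within the cutoffs.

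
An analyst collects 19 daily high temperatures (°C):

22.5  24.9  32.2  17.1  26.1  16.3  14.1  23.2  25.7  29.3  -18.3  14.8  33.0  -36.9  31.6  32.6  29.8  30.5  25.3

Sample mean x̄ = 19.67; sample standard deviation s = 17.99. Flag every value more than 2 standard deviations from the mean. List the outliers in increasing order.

Cutoffs at x̄ ± 2s: 19.67 ± 2·17.99 = [-16.31, 55.65].
-36.9: z = -3.14, |z| > 2 → outlier.
-18.3: z = -2.11, |z| > 2 → outlier.
Every other value lies within [-16.31, 55.65].

-36.9, -18.3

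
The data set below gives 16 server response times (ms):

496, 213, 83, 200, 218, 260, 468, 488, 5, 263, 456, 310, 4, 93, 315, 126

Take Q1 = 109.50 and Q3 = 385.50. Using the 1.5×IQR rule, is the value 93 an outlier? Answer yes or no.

no

IQR = Q3 − Q1 = 385.50 − 109.50 = 276.00.
Lower fence = Q1 − 1.5·IQR = 109.50 − 414.00 = -304.50.
Upper fence = Q3 + 1.5·IQR = 385.50 + 414.00 = 799.50.
93 lies within [-304.50, 799.50].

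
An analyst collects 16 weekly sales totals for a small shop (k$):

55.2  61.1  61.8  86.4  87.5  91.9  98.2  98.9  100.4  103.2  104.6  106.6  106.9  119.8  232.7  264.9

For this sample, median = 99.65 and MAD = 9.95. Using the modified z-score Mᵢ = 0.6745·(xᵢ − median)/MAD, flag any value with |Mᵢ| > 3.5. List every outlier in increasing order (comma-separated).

232.7, 264.9

|Mᵢ| > 3.5 ⇔ |xᵢ − 99.65| > 3.5·9.95/0.6745 = 51.63.
So outliers lie outside [48.02, 151.28].
232.7: M = 9.02 → outlier.
264.9: M = 11.20 → outlier.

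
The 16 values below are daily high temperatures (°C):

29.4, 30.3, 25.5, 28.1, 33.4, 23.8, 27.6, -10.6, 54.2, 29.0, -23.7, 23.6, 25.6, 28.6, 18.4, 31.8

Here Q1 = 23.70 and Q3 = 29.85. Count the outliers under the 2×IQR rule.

3

IQR = 6.15; fences at 23.70 − 12.30 = 11.40 and 29.85 + 12.30 = 42.15.
Outside the cutoffs: -23.7, -10.6, 54.2.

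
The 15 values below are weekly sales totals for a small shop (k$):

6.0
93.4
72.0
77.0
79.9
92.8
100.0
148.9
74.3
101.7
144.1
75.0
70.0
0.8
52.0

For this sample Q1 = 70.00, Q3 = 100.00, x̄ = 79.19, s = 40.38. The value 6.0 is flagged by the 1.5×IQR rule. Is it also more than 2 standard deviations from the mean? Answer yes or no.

z = (6.0 − 79.19) / 40.38 = -1.81.
|z| = 1.81 ≤ 2.

no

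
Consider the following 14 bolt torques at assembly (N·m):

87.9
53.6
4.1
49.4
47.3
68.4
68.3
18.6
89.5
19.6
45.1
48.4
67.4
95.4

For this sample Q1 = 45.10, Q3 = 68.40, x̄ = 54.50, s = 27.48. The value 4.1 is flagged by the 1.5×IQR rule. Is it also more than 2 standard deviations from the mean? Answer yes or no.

no

z = (4.1 − 54.50) / 27.48 = -1.83.
|z| = 1.83 ≤ 2.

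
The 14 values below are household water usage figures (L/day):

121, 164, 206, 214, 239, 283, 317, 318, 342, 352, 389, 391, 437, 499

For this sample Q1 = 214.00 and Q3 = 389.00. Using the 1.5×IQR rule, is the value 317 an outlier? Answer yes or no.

IQR = Q3 − Q1 = 389.00 − 214.00 = 175.00.
Lower fence = Q1 − 1.5·IQR = 214.00 − 262.50 = -48.50.
Upper fence = Q3 + 1.5·IQR = 389.00 + 262.50 = 651.50.
317 lies within [-48.50, 651.50].

no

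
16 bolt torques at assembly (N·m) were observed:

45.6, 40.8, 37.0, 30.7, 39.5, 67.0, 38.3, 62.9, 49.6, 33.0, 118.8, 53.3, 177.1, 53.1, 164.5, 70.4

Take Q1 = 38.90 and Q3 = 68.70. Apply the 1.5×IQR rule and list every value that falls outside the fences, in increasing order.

IQR = Q3 − Q1 = 68.70 − 38.90 = 29.80.
Lower fence = Q1 − 1.5·IQR = 38.90 − 44.70 = -5.80.
Upper fence = Q3 + 1.5·IQR = 68.70 + 44.70 = 113.40.
118.8 > 113.40 → outlier.
164.5 > 113.40 → outlier.
177.1 > 113.40 → outlier.
All remaining values lie within [-5.80, 113.40].

118.8, 164.5, 177.1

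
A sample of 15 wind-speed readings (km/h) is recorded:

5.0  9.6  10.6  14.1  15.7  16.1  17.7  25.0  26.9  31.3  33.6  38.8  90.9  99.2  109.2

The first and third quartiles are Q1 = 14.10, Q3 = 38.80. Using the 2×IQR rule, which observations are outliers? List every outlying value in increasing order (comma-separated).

IQR = Q3 − Q1 = 38.80 − 14.10 = 24.70.
Lower fence = Q1 − 2·IQR = 14.10 − 49.40 = -35.30.
Upper fence = Q3 + 2·IQR = 38.80 + 49.40 = 88.20.
90.9 > 88.20 → outlier.
99.2 > 88.20 → outlier.
109.2 > 88.20 → outlier.
All remaining values lie within [-35.30, 88.20].

90.9, 99.2, 109.2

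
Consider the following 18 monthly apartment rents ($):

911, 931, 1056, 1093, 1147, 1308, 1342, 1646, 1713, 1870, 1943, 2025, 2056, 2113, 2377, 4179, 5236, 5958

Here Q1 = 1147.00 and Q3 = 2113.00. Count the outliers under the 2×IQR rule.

IQR = 966.00; fences at 1147.00 − 1932.00 = -785.00 and 2113.00 + 1932.00 = 4045.00.
Outside the cutoffs: 4179, 5236, 5958.

3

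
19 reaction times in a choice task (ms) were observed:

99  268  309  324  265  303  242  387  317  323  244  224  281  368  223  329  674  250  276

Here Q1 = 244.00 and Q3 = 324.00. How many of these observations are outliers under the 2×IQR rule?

1

IQR = 80.00; fences at 244.00 − 160.00 = 84.00 and 324.00 + 160.00 = 484.00.
Outside the cutoffs: 674.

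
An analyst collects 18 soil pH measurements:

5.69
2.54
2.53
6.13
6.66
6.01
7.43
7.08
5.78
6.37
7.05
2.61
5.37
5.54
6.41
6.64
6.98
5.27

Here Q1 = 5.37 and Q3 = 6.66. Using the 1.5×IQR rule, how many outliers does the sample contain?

IQR = 1.29; fences at 5.37 − 1.935 = 3.435 and 6.66 + 1.935 = 8.595.
Outside the cutoffs: 2.53, 2.54, 2.61.

3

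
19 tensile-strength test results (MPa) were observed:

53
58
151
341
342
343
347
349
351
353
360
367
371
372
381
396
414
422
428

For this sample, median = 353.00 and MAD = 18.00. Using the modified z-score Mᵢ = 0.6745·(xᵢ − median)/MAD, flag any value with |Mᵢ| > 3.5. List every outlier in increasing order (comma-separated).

53, 58, 151

|Mᵢ| > 3.5 ⇔ |xᵢ − 353.00| > 3.5·18.00/0.6745 = 93.40.
So outliers lie outside [259.60, 446.40].
53: M = -11.24 → outlier.
58: M = -11.05 → outlier.
151: M = -7.57 → outlier.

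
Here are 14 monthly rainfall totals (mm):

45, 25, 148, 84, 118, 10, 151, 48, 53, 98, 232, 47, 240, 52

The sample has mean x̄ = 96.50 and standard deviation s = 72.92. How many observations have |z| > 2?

Cutoffs: x̄ ± 2s = [-49.34, 242.34].
Every value lies within the cutoffs.

0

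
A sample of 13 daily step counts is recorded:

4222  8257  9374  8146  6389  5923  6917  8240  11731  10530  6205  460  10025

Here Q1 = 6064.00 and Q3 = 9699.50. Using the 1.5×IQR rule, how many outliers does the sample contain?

IQR = 3635.50; fences at 6064.00 − 5453.25 = 610.75 and 9699.50 + 5453.25 = 15152.75.
Outside the cutoffs: 460.

1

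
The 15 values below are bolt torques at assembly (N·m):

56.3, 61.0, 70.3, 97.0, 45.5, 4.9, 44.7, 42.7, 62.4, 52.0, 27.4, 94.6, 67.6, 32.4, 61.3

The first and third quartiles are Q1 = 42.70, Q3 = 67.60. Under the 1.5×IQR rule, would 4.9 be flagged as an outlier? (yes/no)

IQR = Q3 − Q1 = 67.60 − 42.70 = 24.90.
Lower fence = Q1 − 1.5·IQR = 42.70 − 37.35 = 5.35.
Upper fence = Q3 + 1.5·IQR = 67.60 + 37.35 = 104.95.
4.9 lies below the lower fence.

yes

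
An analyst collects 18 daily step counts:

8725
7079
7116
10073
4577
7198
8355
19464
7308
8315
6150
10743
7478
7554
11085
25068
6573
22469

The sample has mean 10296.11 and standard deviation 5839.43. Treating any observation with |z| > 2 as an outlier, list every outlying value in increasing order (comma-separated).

Cutoffs at x̄ ± 2s: 10296.11 ± 2·5839.43 = [-1382.75, 21974.97].
22469: z = 2.08, |z| > 2 → outlier.
25068: z = 2.53, |z| > 2 → outlier.
Every other value lies within [-1382.75, 21974.97].

22469, 25068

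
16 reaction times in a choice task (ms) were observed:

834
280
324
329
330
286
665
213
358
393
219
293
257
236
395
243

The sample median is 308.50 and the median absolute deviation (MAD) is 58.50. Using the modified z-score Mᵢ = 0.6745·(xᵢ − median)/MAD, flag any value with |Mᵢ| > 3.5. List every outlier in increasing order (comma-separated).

665, 834

|Mᵢ| > 3.5 ⇔ |xᵢ − 308.50| > 3.5·58.50/0.6745 = 303.56.
So outliers lie outside [4.94, 612.06].
665: M = 4.11 → outlier.
834: M = 6.06 → outlier.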